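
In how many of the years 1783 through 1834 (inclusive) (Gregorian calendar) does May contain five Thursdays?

24

May has 31 days; it has five Thursdays when Thursday falls among the first (month-length − 28) days — i.e. when May 1 is one of Thursday/Wednesday/Tuesday.
May 1 by year: 1783:Thu✓ 1784:Sat 1785:Sun 1786:Mon 1787:Tue✓ 1788:Thu✓ 1789:Fri 1790:Sat 1791:Sun 1792:Tue✓ 1793:Wed✓ 1794:Thu✓ 1795:Fri 1796:Sun 1797:Mon …(22 more)… 1820:Mon 1821:Tue✓ 1822:Wed✓ 1823:Thu✓ 1824:Sat 1825:Sun 1826:Mon 1827:Tue✓ 1828:Thu✓ 1829:Fri 1830:Sat 1831:Sun 1832:Tue✓ 1833:Wed✓ 1834:Thu✓
Years with five Thursdays: 1783, 1787, 1788, 1792, 1793, 1794, 1798, 1799, 1800, 1804, 1805, 1806, 1810, 1811, 1816, 1817, 1821, 1822, 1823, 1827, 1828, 1832, 1833, 1834 → 24.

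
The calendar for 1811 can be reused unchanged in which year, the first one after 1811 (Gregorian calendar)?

1822

Two years share a calendar iff Jan 1 falls on the same weekday and both are leap or both are common. 1811: Jan 1 is Tuesday, common year.
1812: Jan 1 Wednesday, leap
1813: Jan 1 Friday, common
1814: Jan 1 Saturday, common
1815: Jan 1 Sunday, common
1816: Jan 1 Monday, leap
1817: Jan 1 Wednesday, common
1818: Jan 1 Thursday, common
1819: Jan 1 Friday, common
1820: Jan 1 Saturday, leap
1821: Jan 1 Monday, common
1822: Jan 1 Tuesday, common
1822 matches on both conditions.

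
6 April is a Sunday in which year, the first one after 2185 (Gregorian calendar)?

From one year to the next, a fixed date's weekday advances by 1, or by 2 when a Feb 29 lies between the two dates.
2185: April 6 is Wednesday.
2186: Thursday (+1)
2187: Friday (+1)
2188: Sunday (+2)
6 April falls on a Sunday in 2188.

2188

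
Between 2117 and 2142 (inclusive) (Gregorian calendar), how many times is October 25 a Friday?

3

Track October 25's weekday year by year (advancing +1, or +2 across a Feb 29):
  2117: Mon  2118: Tue (+1)  2119: Wed (+1)  2120: Fri (+2) ✓  2121: Sat (+1)
  2122: Sun (+1)  2123: Mon (+1)  2124: Wed (+2)  2125: Thu (+1)  2126: Fri (+1) ✓
  2127: Sat (+1)  2128: Mon (+2)  2129: Tue (+1)  2130: Wed (+1)  2131: Thu (+1)
  2132: Sat (+2)  2133: Sun (+1)  2134: Mon (+1)  2135: Tue (+1)  2136: Thu (+2)
  2137: Fri (+1) ✓  2138: Sat (+1)  2139: Sun (+1)  2140: Tue (+2)  2141: Wed (+1)
  2142: Thu (+1)
Friday years: 2120, 2126, 2137 — 3 in total.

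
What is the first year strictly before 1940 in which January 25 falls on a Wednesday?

From one year to the next, a fixed date's weekday advances by 1, or by 2 when a Feb 29 lies between the two dates.
1940: January 25 is Thursday.
1939: Wednesday (−1)
January 25 falls on a Wednesday in 1939.

1939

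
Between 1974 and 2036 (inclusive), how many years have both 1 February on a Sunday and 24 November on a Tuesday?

6

Check each year's weekday for 1 February and 24 November:
  1974: Fri/Sun  1975: Sat/Mon  1976: Sun/Wed  1977: Tue/Thu  1978: Wed/Fri  1979: Thu/Sat  1980: Fri/Mon  1981: Sun/Tue ✓  1982: Mon/Wed  1983: Tue/Thu  1984: Wed/Sat  1985: Fri/Sun  1986: Sat/Mon  1987: Sun/Tue ✓  …(35 more)…  2023: Wed/Fri  2024: Thu/Sun  2025: Sat/Mon  2026: Sun/Tue ✓  2027: Mon/Wed  2028: Tue/Fri  2029: Thu/Sat  2030: Fri/Sun  2031: Sat/Mon  2032: Sun/Wed  2033: Tue/Thu  2034: Wed/Fri  2035: Thu/Sat  2036: Fri/Mon
Both conditions hold in: 1981, 1987, 1998, 2009, 2015, 2026 — 6.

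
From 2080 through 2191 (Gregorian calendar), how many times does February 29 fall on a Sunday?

4

Leap years in 2080–2191: 27 of them.
Feb 29 weekday advances by 5 (mod 7) from one leap year to the next four years later (or differs when a century non-leap intervenes).
Leap-day weekdays: 2080:Thu 2084:Tue 2088:Sun✓ 2092:Fri 2096:Wed 2104:Fri 2108:Wed 2112:Mon 2116:Sat 2120:Thu 2124:Tue 2128:Sun✓ 2132:Fri 2136:Wed 2140:Mon 2144:Sat 2148:Thu 2152:Tue 2156:Sun✓ 2160:Fri 2164:Wed 2168:Mon 2172:Sat 2176:Thu 2180:Tue 2184:Sun✓ 2188:Fri
Sunday: 2088, 2128, 2156, 2184 → 4.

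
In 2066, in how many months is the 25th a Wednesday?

1

Check the 25th of each month of 2066: Jan 25: Mon, Feb 25: Thu, Mar 25: Thu, Apr 25: Sun, May 25: Tue, Jun 25: Fri, Jul 25: Sun, Aug 25: Wed, Sep 25: Sat, Oct 25: Mon, Nov 25: Thu, Dec 25: Sat.
Wednesday occurs in August — 1 month.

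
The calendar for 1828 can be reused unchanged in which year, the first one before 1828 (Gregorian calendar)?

1788

Two years share a calendar iff Jan 1 falls on the same weekday and both are leap or both are common. 1828: Jan 1 is Tuesday, leap year.
1827: Jan 1 Monday, common
1826: Jan 1 Sunday, common
1825: Jan 1 Saturday, common
1824: Jan 1 Thursday, leap
1823: Jan 1 Wednesday, common
1822: Jan 1 Tuesday, common
1821: Jan 1 Monday, common
1820: Jan 1 Saturday, leap
1819: Jan 1 Friday, common
1818: Jan 1 Thursday, common
1817: Jan 1 Wednesday, common
1816: Jan 1 Monday, leap
1815: Jan 1 Sunday, common
1814: Jan 1 Saturday, common
1813: Jan 1 Friday, common
1812: Jan 1 Wednesday, leap
1811: Jan 1 Tuesday, common
1810: Jan 1 Monday, common
1809: Jan 1 Sunday, common
1808: Jan 1 Friday, leap
1807: Jan 1 Thursday, common
1806: Jan 1 Wednesday, common
1805: Jan 1 Tuesday, common
1804: Jan 1 Sunday, leap
1803: Jan 1 Saturday, common
1802: Jan 1 Friday, common
1801: Jan 1 Thursday, common
1800: Jan 1 Wednesday, common
1799: Jan 1 Tuesday, common
1798: Jan 1 Monday, common
1797: Jan 1 Sunday, common
1796: Jan 1 Friday, leap
1795: Jan 1 Thursday, common
1794: Jan 1 Wednesday, common
1793: Jan 1 Tuesday, common
1792: Jan 1 Sunday, leap
1791: Jan 1 Saturday, common
1790: Jan 1 Friday, common
1789: Jan 1 Thursday, common
1788: Jan 1 Tuesday, leap
1788 matches on both conditions.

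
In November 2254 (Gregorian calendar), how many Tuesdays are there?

4

November 2254 has 30 days and begins on Wednesday.
The first Tuesday is November 7.
Tuesdays fall on 7, 14, 21, 28 — that's 4.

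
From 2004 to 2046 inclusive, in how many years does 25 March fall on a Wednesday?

6

Track 25 March's weekday year by year (advancing +1, or +2 across a Feb 29):
  2004: Thu  2005: Fri (+1)  2006: Sat (+1)  2007: Sun (+1)  2008: Tue (+2)
  2009: Wed (+1) ✓  2010: Thu (+1)  2011: Fri (+1)  2012: Sun (+2)  2013: Mon (+1)
  2014: Tue (+1)  2015: Wed (+1) ✓  2016: Fri (+2)  2017: Sat (+1)  … (15 more years) …
  2033: Fri (+1)  2034: Sat (+1)  2035: Sun (+1)  2036: Tue (+2)  2037: Wed (+1) ✓
  2038: Thu (+1)  2039: Fri (+1)  2040: Sun (+2)  2041: Mon (+1)  2042: Tue (+1)
  2043: Wed (+1) ✓  2044: Fri (+2)  2045: Sat (+1)  2046: Sun (+1)
Wednesday years: 2009, 2015, 2020, 2026, 2037, 2043 — 6 in total.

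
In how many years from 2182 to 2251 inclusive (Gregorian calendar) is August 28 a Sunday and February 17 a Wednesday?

Check each year's weekday for August 28 and February 17:
  2182: Wed/Sun  2183: Thu/Mon  2184: Sat/Tue  2185: Sun/Thu  2186: Mon/Fri  2187: Tue/Sat  2188: Thu/Sun  2189: Fri/Tue  2190: Sat/Wed  2191: Sun/Thu  2192: Tue/Fri  2193: Wed/Sun  2194: Thu/Mon  2195: Fri/Tue  …(42 more)…  2238: Tue/Sat  2239: Wed/Sun  2240: Fri/Mon  2241: Sat/Wed  2242: Sun/Thu  2243: Mon/Fri  2244: Wed/Sat  2245: Thu/Mon  2246: Fri/Tue  2247: Sat/Wed  2248: Mon/Thu  2249: Tue/Sat  2250: Wed/Sun  2251: Thu/Mon
Both conditions hold in: 2196, 2208, 2236 — 3.

3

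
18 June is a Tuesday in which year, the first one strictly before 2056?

From one year to the next, a fixed date's weekday advances by 1, or by 2 when a Feb 29 lies between the two dates.
2056: June 18 is Sunday.
2055: Friday (−2)
2054: Thursday (−1)
2053: Wednesday (−1)
2052: Tuesday (−1)
18 June falls on a Tuesday in 2052.

2052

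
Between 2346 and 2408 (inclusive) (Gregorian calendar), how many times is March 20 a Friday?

Track March 20's weekday year by year (advancing +1, or +2 across a Feb 29):
  2346: Wed  2347: Thu (+1)  2348: Sat (+2)  2349: Sun (+1)  2350: Mon (+1)
  2351: Tue (+1)  2352: Thu (+2)  2353: Fri (+1) ✓  2354: Sat (+1)  2355: Sun (+1)
  2356: Tue (+2)  2357: Wed (+1)  2358: Thu (+1)  2359: Fri (+1) ✓  … (35 more years) …
  2395: Mon (+1)  2396: Wed (+2)  2397: Thu (+1)  2398: Fri (+1) ✓  2399: Sat (+1)
  2400: Mon (+2)  2401: Tue (+1)  2402: Wed (+1)  2403: Thu (+1)  2404: Sat (+2)
  2405: Sun (+1)  2406: Mon (+1)  2407: Tue (+1)  2408: Thu (+2)
Friday years: 2353, 2359, 2364, 2370, 2381, 2387, 2392, 2398 — 8 in total.

8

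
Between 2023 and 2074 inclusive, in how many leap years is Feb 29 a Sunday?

Leap years in 2023–2074: 13 of them.
Feb 29 weekday advances by 5 (mod 7) from one leap year to the next four years later (or differs when a century non-leap intervenes).
Leap-day weekdays: 2024:Thu 2028:Tue 2032:Sun✓ 2036:Fri 2040:Wed 2044:Mon 2048:Sat 2052:Thu 2056:Tue 2060:Sun✓ 2064:Fri 2068:Wed 2072:Mon
Sunday: 2032, 2060 → 2.

2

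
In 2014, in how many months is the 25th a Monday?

1

Check the 25th of each month of 2014: Jan 25: Sat, Feb 25: Tue, Mar 25: Tue, Apr 25: Fri, May 25: Sun, Jun 25: Wed, Jul 25: Fri, Aug 25: Mon, Sep 25: Thu, Oct 25: Sat, Nov 25: Tue, Dec 25: Thu.
Monday occurs in August — 1 month.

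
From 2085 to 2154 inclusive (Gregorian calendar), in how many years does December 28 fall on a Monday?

10

Track December 28's weekday year by year (advancing +1, or +2 across a Feb 29):
  2085: Fri  2086: Sat (+1)  2087: Sun (+1)  2088: Tue (+2)  2089: Wed (+1)
  2090: Thu (+1)  2091: Fri (+1)  2092: Sun (+2)  2093: Mon (+1) ✓  2094: Tue (+1)
  2095: Wed (+1)  2096: Fri (+2)  2097: Sat (+1)  2098: Sun (+1)  … (42 more years) …
  2141: Thu (+1)  2142: Fri (+1)  2143: Sat (+1)  2144: Mon (+2) ✓  2145: Tue (+1)
  2146: Wed (+1)  2147: Thu (+1)  2148: Sat (+2)  2149: Sun (+1)  2150: Mon (+1) ✓
  2151: Tue (+1)  2152: Thu (+2)  2153: Fri (+1)  2154: Sat (+1)
Monday years: 2093, 2099, 2105, 2111, 2116, 2122, 2133, 2139, 2144, 2150 — 10 in total.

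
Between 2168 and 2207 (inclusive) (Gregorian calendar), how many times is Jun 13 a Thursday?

6

Track Jun 13's weekday year by year (advancing +1, or +2 across a Feb 29):
  2168: Mon  2169: Tue (+1)  2170: Wed (+1)  2171: Thu (+1) ✓  2172: Sat (+2)
  2173: Sun (+1)  2174: Mon (+1)  2175: Tue (+1)  2176: Thu (+2) ✓  2177: Fri (+1)
  2178: Sat (+1)  2179: Sun (+1)  2180: Tue (+2)  2181: Wed (+1)  … (12 more years) …
  2194: Fri (+1)  2195: Sat (+1)  2196: Mon (+2)  2197: Tue (+1)  2198: Wed (+1)
  2199: Thu (+1) ✓  2200: Fri (+1)  2201: Sat (+1)  2202: Sun (+1)  2203: Mon (+1)
  2204: Wed (+2)  2205: Thu (+1) ✓  2206: Fri (+1)  2207: Sat (+1)
Thursday years: 2171, 2176, 2182, 2193, 2199, 2205 — 6 in total.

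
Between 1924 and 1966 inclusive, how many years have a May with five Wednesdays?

May has 31 days; it has five Wednesdays when Wednesday falls among the first (month-length − 28) days — i.e. when May 1 is one of Wednesday/Tuesday/Monday.
May 1 by year: 1924:Thu 1925:Fri 1926:Sat 1927:Sun 1928:Tue✓ 1929:Wed✓ 1930:Thu 1931:Fri 1932:Sun 1933:Mon✓ 1934:Tue✓ 1935:Wed✓ 1936:Fri 1937:Sat 1938:Sun …(13 more)… 1952:Thu 1953:Fri 1954:Sat 1955:Sun 1956:Tue✓ 1957:Wed✓ 1958:Thu 1959:Fri 1960:Sun 1961:Mon✓ 1962:Tue✓ 1963:Wed✓ 1964:Fri 1965:Sat 1966:Sun
Years with five Wednesdays: 1928, 1929, 1933, 1934, 1935, 1939, 1940, 1944, 1945, 1946, 1950, 1951, 1956, 1957, 1961, 1962, 1963 → 17.

17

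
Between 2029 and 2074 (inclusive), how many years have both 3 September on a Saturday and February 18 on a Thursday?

2

Check each year's weekday for 3 September and February 18:
  2029: Mon/Sun  2030: Tue/Mon  2031: Wed/Tue  2032: Fri/Wed  2033: Sat/Fri  2034: Sun/Sat  2035: Mon/Sun  2036: Wed/Mon  2037: Thu/Wed  2038: Fri/Thu  2039: Sat/Fri  2040: Mon/Sat  2041: Tue/Mon  2042: Wed/Tue  …(18 more)…  2061: Sat/Fri  2062: Sun/Sat  2063: Mon/Sun  2064: Wed/Mon  2065: Thu/Wed  2066: Fri/Thu  2067: Sat/Fri  2068: Mon/Sat  2069: Tue/Mon  2070: Wed/Tue  2071: Thu/Wed  2072: Sat/Thu ✓  2073: Sun/Sat  2074: Mon/Sun
Both conditions hold in: 2044, 2072 — 2.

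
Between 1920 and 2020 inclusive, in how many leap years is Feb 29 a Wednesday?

4

Leap years in 1920–2020: 26 of them.
Feb 29 weekday advances by 5 (mod 7) from one leap year to the next four years later (or differs when a century non-leap intervenes).
Leap-day weekdays: 1920:Sun 1924:Fri 1928:Wed✓ 1932:Mon 1936:Sat 1940:Thu 1944:Tue 1948:Sun 1952:Fri 1956:Wed✓ 1960:Mon 1964:Sat 1968:Thu 1972:Tue 1976:Sun 1980:Fri 1984:Wed✓ 1988:Mon 1992:Sat 1996:Thu 2000:Tue 2004:Sun 2008:Fri 2012:Wed✓ 2016:Mon 2020:Sat
Wednesday: 1928, 1956, 1984, 2012 → 4.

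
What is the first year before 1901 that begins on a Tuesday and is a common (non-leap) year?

1895

Jan 1 advances by 2 weekdays after a leap year and by 1 after a common year.
1901: Jan 1 is Tuesday.
1900: Monday
1899: Sunday
1898: Saturday
1897: Friday
1896: Wednesday (leap)
1895: Tuesday
1895 begins on a Tuesday and is a common year.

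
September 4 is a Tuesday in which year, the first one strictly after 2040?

2046

From one year to the next, a fixed date's weekday advances by 1, or by 2 when a Feb 29 lies between the two dates.
2040: September 4 is Tuesday.
2041: Wednesday (+1)
2042: Thursday (+1)
2043: Friday (+1)
2044: Sunday (+2)
2045: Monday (+1)
2046: Tuesday (+1)
September 4 falls on a Tuesday in 2046.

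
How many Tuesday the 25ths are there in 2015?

1

Check the 25th of each month of 2015: Jan 25: Sun, Feb 25: Wed, Mar 25: Wed, Apr 25: Sat, May 25: Mon, Jun 25: Thu, Jul 25: Sat, Aug 25: Tue, Sep 25: Fri, Oct 25: Sun, Nov 25: Wed, Dec 25: Fri.
Tuesday occurs in August — 1 month.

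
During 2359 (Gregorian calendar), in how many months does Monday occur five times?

A month of length L has five Mondays iff its first Monday is on day ≤ L−28 (so day 1–3 in a 31-day month, 1–2 in a 30-day month, day 1 in a leap February).
Checking each month of 2359: Jan starts Thu (31d); Feb starts Sun (28d); Mar starts Sun (31d) ✓; Apr starts Wed (30d); May starts Fri (31d); Jun starts Mon (30d) ✓; Jul starts Wed (31d); Aug starts Sat (31d) ✓; Sep starts Tue (30d); Oct starts Thu (31d); Nov starts Sun (30d) ✓; Dec starts Tue (31d).
Five-Monday months: March, June, August, November → 4.

4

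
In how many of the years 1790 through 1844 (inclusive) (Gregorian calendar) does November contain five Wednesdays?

16

November has 30 days; it has five Wednesdays when Wednesday falls among the first (month-length − 28) days — i.e. when November 1 is one of Wednesday/Tuesday.
November 1 by year: 1790:Mon 1791:Tue✓ 1792:Thu 1793:Fri 1794:Sat 1795:Sun 1796:Tue✓ 1797:Wed✓ 1798:Thu 1799:Fri 1800:Sat 1801:Sun 1802:Mon 1803:Tue✓ 1804:Thu …(25 more)… 1830:Mon 1831:Tue✓ 1832:Thu 1833:Fri 1834:Sat 1835:Sun 1836:Tue✓ 1837:Wed✓ 1838:Thu 1839:Fri 1840:Sun 1841:Mon 1842:Tue✓ 1843:Wed✓ 1844:Fri
Years with five Wednesdays: 1791, 1796, 1797, 1803, 1808, 1809, 1814, 1815, 1820, 1825, 1826, 1831, 1836, 1837, 1842, 1843 → 16.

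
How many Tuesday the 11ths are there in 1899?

2

Check the 11th of each month of 1899: Jan 11: Wed, Feb 11: Sat, Mar 11: Sat, Apr 11: Tue, May 11: Thu, Jun 11: Sun, Jul 11: Tue, Aug 11: Fri, Sep 11: Mon, Oct 11: Wed, Nov 11: Sat, Dec 11: Mon.
Tuesday occurs in April, July — 2 months.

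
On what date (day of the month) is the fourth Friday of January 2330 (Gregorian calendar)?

January 1, 2330 is a Wednesday, so the first Friday is the 3rd.
The fourth Friday is 3 + 21 = 24.

24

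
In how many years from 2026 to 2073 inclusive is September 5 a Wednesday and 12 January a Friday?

Check each year's weekday for September 5 and 12 January:
  2026: Sat/Mon  2027: Sun/Tue  2028: Tue/Wed  2029: Wed/Fri ✓  2030: Thu/Sat  2031: Fri/Sun  2032: Sun/Mon  2033: Mon/Wed  2034: Tue/Thu  2035: Wed/Fri ✓  2036: Fri/Sat  2037: Sat/Mon  2038: Sun/Tue  2039: Mon/Wed  …(20 more)…  2060: Sun/Mon  2061: Mon/Wed  2062: Tue/Thu  2063: Wed/Fri ✓  2064: Fri/Sat  2065: Sat/Mon  2066: Sun/Tue  2067: Mon/Wed  2068: Wed/Thu  2069: Thu/Sat  2070: Fri/Sun  2071: Sat/Mon  2072: Mon/Tue  2073: Tue/Thu
Both conditions hold in: 2029, 2035, 2046, 2057, 2063 — 5.

5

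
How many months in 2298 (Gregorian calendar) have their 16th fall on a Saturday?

2

Check the 16th of each month of 2298: Jan 16: Sun, Feb 16: Wed, Mar 16: Wed, Apr 16: Sat, May 16: Mon, Jun 16: Thu, Jul 16: Sat, Aug 16: Tue, Sep 16: Fri, Oct 16: Sun, Nov 16: Wed, Dec 16: Fri.
Saturday occurs in April, July — 2 months.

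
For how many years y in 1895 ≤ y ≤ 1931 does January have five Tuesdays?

16

January has 31 days; it has five Tuesdays when Tuesday falls among the first (month-length − 28) days — i.e. when January 1 is one of Tuesday/Monday/Sunday.
January 1 by year: 1895:Tue✓ 1896:Wed 1897:Fri 1898:Sat 1899:Sun✓ 1900:Mon✓ 1901:Tue✓ 1902:Wed 1903:Thu 1904:Fri 1905:Sun✓ 1906:Mon✓ 1907:Tue✓ 1908:Wed 1909:Fri …(7 more)… 1917:Mon✓ 1918:Tue✓ 1919:Wed 1920:Thu 1921:Sat 1922:Sun✓ 1923:Mon✓ 1924:Tue✓ 1925:Thu 1926:Fri 1927:Sat 1928:Sun✓ 1929:Tue✓ 1930:Wed 1931:Thu
Years with five Tuesdays: 1895, 1899, 1900, 1901, 1905, 1906, 1907, 1911, 1912, 1917, 1918, 1922, 1923, 1924, 1928, 1929 → 16.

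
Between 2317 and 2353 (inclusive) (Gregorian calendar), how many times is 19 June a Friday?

Track 19 June's weekday year by year (advancing +1, or +2 across a Feb 29):
  2317: Tue  2318: Wed (+1)  2319: Thu (+1)  2320: Sat (+2)  2321: Sun (+1)
  2322: Mon (+1)  2323: Tue (+1)  2324: Thu (+2)  2325: Fri (+1) ✓  2326: Sat (+1)
  2327: Sun (+1)  2328: Tue (+2)  2329: Wed (+1)  2330: Thu (+1)  … (9 more years) …
  2340: Wed (+2)  2341: Thu (+1)  2342: Fri (+1) ✓  2343: Sat (+1)  2344: Mon (+2)
  2345: Tue (+1)  2346: Wed (+1)  2347: Thu (+1)  2348: Sat (+2)  2349: Sun (+1)
  2350: Mon (+1)  2351: Tue (+1)  2352: Thu (+2)  2353: Fri (+1) ✓
Friday years: 2325, 2331, 2336, 2342, 2353 — 5 in total.

5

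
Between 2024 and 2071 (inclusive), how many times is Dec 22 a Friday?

Track Dec 22's weekday year by year (advancing +1, or +2 across a Feb 29):
  2024: Sun  2025: Mon (+1)  2026: Tue (+1)  2027: Wed (+1)  2028: Fri (+2) ✓
  2029: Sat (+1)  2030: Sun (+1)  2031: Mon (+1)  2032: Wed (+2)  2033: Thu (+1)
  2034: Fri (+1) ✓  2035: Sat (+1)  2036: Mon (+2)  2037: Tue (+1)  … (20 more years) …
  2058: Sun (+1)  2059: Mon (+1)  2060: Wed (+2)  2061: Thu (+1)  2062: Fri (+1) ✓
  2063: Sat (+1)  2064: Mon (+2)  2065: Tue (+1)  2066: Wed (+1)  2067: Thu (+1)
  2068: Sat (+2)  2069: Sun (+1)  2070: Mon (+1)  2071: Tue (+1)
Friday years: 2028, 2034, 2045, 2051, 2056, 2062 — 6 in total.

6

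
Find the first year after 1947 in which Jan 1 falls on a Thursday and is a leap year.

1948

Jan 1 advances by 2 weekdays after a leap year and by 1 after a common year.
1947: Jan 1 is Wednesday.
1948: Thursday (leap)
1948 begins on a Thursday and is a leap year.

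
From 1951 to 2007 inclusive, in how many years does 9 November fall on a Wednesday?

Track 9 November's weekday year by year (advancing +1, or +2 across a Feb 29):
  1951: Fri  1952: Sun (+2)  1953: Mon (+1)  1954: Tue (+1)  1955: Wed (+1) ✓
  1956: Fri (+2)  1957: Sat (+1)  1958: Sun (+1)  1959: Mon (+1)  1960: Wed (+2) ✓
  1961: Thu (+1)  1962: Fri (+1)  1963: Sat (+1)  1964: Mon (+2)  … (29 more years) …
  1994: Wed (+1) ✓  1995: Thu (+1)  1996: Sat (+2)  1997: Sun (+1)  1998: Mon (+1)
  1999: Tue (+1)  2000: Thu (+2)  2001: Fri (+1)  2002: Sat (+1)  2003: Sun (+1)
  2004: Tue (+2)  2005: Wed (+1) ✓  2006: Thu (+1)  2007: Fri (+1)
Wednesday years: 1955, 1960, 1966, 1977, 1983, 1988, 1994, 2005 — 8 in total.

8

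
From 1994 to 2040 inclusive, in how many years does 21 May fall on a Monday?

7

Track 21 May's weekday year by year (advancing +1, or +2 across a Feb 29):
  1994: Sat  1995: Sun (+1)  1996: Tue (+2)  1997: Wed (+1)  1998: Thu (+1)
  1999: Fri (+1)  2000: Sun (+2)  2001: Mon (+1) ✓  2002: Tue (+1)  2003: Wed (+1)
  2004: Fri (+2)  2005: Sat (+1)  2006: Sun (+1)  2007: Mon (+1) ✓  … (19 more years) …
  2027: Fri (+1)  2028: Sun (+2)  2029: Mon (+1) ✓  2030: Tue (+1)  2031: Wed (+1)
  2032: Fri (+2)  2033: Sat (+1)  2034: Sun (+1)  2035: Mon (+1) ✓  2036: Wed (+2)
  2037: Thu (+1)  2038: Fri (+1)  2039: Sat (+1)  2040: Mon (+2) ✓
Monday years: 2001, 2007, 2012, 2018, 2029, 2035, 2040 — 7 in total.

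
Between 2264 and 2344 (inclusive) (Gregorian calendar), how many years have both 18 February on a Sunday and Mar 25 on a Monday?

Check each year's weekday for 18 February and Mar 25:
  2264: Thu/Fri  2265: Sat/Sat  2266: Sun/Sun  2267: Mon/Mon  2268: Tue/Wed  2269: Thu/Thu  2270: Fri/Fri  2271: Sat/Sat  2272: Sun/Mon ✓  2273: Tue/Tue  2274: Wed/Wed  2275: Thu/Thu  2276: Fri/Sat  2277: Sun/Sun  …(53 more)…  2331: Wed/Wed  2332: Thu/Fri  2333: Sat/Sat  2334: Sun/Sun  2335: Mon/Mon  2336: Tue/Wed  2337: Thu/Thu  2338: Fri/Fri  2339: Sat/Sat  2340: Sun/Mon ✓  2341: Tue/Tue  2342: Wed/Wed  2343: Thu/Thu  2344: Fri/Sat
Both conditions hold in: 2272, 2312, 2340 — 3.

3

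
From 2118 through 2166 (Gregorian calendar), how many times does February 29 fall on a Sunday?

Leap years in 2118–2166: 12 of them.
Feb 29 weekday advances by 5 (mod 7) from one leap year to the next four years later (or differs when a century non-leap intervenes).
Leap-day weekdays: 2120:Thu 2124:Tue 2128:Sun✓ 2132:Fri 2136:Wed 2140:Mon 2144:Sat 2148:Thu 2152:Tue 2156:Sun✓ 2160:Fri 2164:Wed
Sunday: 2128, 2156 → 2.

2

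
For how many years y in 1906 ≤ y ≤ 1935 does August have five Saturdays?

August has 31 days; it has five Saturdays when Saturday falls among the first (month-length − 28) days — i.e. when August 1 is one of Saturday/Friday/Thursday.
August 1 by year: 1906:Wed 1907:Thu✓ 1908:Sat✓ 1909:Sun 1910:Mon 1911:Tue 1912:Thu✓ 1913:Fri✓ 1914:Sat✓ 1915:Sun 1916:Tue 1917:Wed 1918:Thu✓ 1919:Fri✓ 1920:Sun 1921:Mon 1922:Tue 1923:Wed 1924:Fri✓ 1925:Sat✓ 1926:Sun 1927:Mon 1928:Wed 1929:Thu✓ 1930:Fri✓ 1931:Sat✓ 1932:Mon 1933:Tue 1934:Wed 1935:Thu✓
Years with five Saturdays: 1907, 1908, 1912, 1913, 1914, 1918, 1919, 1924, 1925, 1929, 1930, 1931, 1935 → 13.

13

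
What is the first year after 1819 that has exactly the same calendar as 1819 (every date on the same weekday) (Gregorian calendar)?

1830

Two years share a calendar iff Jan 1 falls on the same weekday and both are leap or both are common. 1819: Jan 1 is Friday, common year.
1820: Jan 1 Saturday, leap
1821: Jan 1 Monday, common
1822: Jan 1 Tuesday, common
1823: Jan 1 Wednesday, common
1824: Jan 1 Thursday, leap
1825: Jan 1 Saturday, common
1826: Jan 1 Sunday, common
1827: Jan 1 Monday, common
1828: Jan 1 Tuesday, leap
1829: Jan 1 Thursday, common
1830: Jan 1 Friday, common
1830 matches on both conditions.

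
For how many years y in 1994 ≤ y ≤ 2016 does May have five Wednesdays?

9

May has 31 days; it has five Wednesdays when Wednesday falls among the first (month-length − 28) days — i.e. when May 1 is one of Wednesday/Tuesday/Monday.
May 1 by year: 1994:Sun 1995:Mon✓ 1996:Wed✓ 1997:Thu 1998:Fri 1999:Sat 2000:Mon✓ 2001:Tue✓ 2002:Wed✓ 2003:Thu 2004:Sat 2005:Sun 2006:Mon✓ 2007:Tue✓ 2008:Thu 2009:Fri 2010:Sat 2011:Sun 2012:Tue✓ 2013:Wed✓ 2014:Thu 2015:Fri 2016:Sun
Years with five Wednesdays: 1995, 1996, 2000, 2001, 2002, 2006, 2007, 2012, 2013 → 9.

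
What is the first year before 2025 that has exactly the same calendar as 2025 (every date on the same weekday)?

Two years share a calendar iff Jan 1 falls on the same weekday and both are leap or both are common. 2025: Jan 1 is Wednesday, common year.
2024: Jan 1 Monday, leap
2023: Jan 1 Sunday, common
2022: Jan 1 Saturday, common
2021: Jan 1 Friday, common
2020: Jan 1 Wednesday, leap
2019: Jan 1 Tuesday, common
2018: Jan 1 Monday, common
2017: Jan 1 Sunday, common
2016: Jan 1 Friday, leap
2015: Jan 1 Thursday, common
2014: Jan 1 Wednesday, common
2014 matches on both conditions.

2014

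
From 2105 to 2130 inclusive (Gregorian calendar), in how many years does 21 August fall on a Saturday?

Track 21 August's weekday year by year (advancing +1, or +2 across a Feb 29):
  2105: Fri  2106: Sat (+1) ✓  2107: Sun (+1)  2108: Tue (+2)  2109: Wed (+1)
  2110: Thu (+1)  2111: Fri (+1)  2112: Sun (+2)  2113: Mon (+1)  2114: Tue (+1)
  2115: Wed (+1)  2116: Fri (+2)  2117: Sat (+1) ✓  2118: Sun (+1)  2119: Mon (+1)
  2120: Wed (+2)  2121: Thu (+1)  2122: Fri (+1)  2123: Sat (+1) ✓  2124: Mon (+2)
  2125: Tue (+1)  2126: Wed (+1)  2127: Thu (+1)  2128: Sat (+2) ✓  2129: Sun (+1)
  2130: Mon (+1)
Saturday years: 2106, 2117, 2123, 2128 — 4 in total.

4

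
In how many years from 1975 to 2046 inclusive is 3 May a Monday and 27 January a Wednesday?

7

Check each year's weekday for 3 May and 27 January:
  1975: Sat/Mon  1976: Mon/Tue  1977: Tue/Thu  1978: Wed/Fri  1979: Thu/Sat  1980: Sat/Sun  1981: Sun/Tue  1982: Mon/Wed ✓  1983: Tue/Thu  1984: Thu/Fri  1985: Fri/Sun  1986: Sat/Mon  1987: Sun/Tue  1988: Tue/Wed  …(44 more)…  2033: Tue/Thu  2034: Wed/Fri  2035: Thu/Sat  2036: Sat/Sun  2037: Sun/Tue  2038: Mon/Wed ✓  2039: Tue/Thu  2040: Thu/Fri  2041: Fri/Sun  2042: Sat/Mon  2043: Sun/Tue  2044: Tue/Wed  2045: Wed/Fri  2046: Thu/Sat
Both conditions hold in: 1982, 1993, 1999, 2010, 2021, 2027, 2038 — 7.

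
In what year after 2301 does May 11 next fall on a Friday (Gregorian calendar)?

2306

From one year to the next, a fixed date's weekday advances by 1, or by 2 when a Feb 29 lies between the two dates.
2301: May 11 is Saturday.
2302: Sunday (+1)
2303: Monday (+1)
2304: Wednesday (+2)
2305: Thursday (+1)
2306: Friday (+1)
May 11 falls on a Friday in 2306.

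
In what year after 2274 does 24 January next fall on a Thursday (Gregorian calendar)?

From one year to the next, a fixed date's weekday advances by 1, or by 2 when a Feb 29 lies between the two dates.
2274: January 24 is Saturday.
2275: Sunday (+1)
2276: Monday (+1)
2277: Wednesday (+2)
2278: Thursday (+1)
24 January falls on a Thursday in 2278.

2278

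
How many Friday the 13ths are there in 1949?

Check the 13th of each month of 1949: Jan 13: Thu, Feb 13: Sun, Mar 13: Sun, Apr 13: Wed, May 13: Fri, Jun 13: Mon, Jul 13: Wed, Aug 13: Sat, Sep 13: Tue, Oct 13: Thu, Nov 13: Sun, Dec 13: Tue.
Friday occurs in May — 1 month.

1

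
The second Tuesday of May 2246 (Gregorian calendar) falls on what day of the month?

12

May 1, 2246 is a Friday, so the first Tuesday is the 5th.
The second Tuesday is 5 + 7 = 12.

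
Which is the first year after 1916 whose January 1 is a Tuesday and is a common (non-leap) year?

1918

Jan 1 advances by 2 weekdays after a leap year and by 1 after a common year.
1916: Jan 1 is Saturday (leap).
1917: Monday
1918: Tuesday
1918 begins on a Tuesday and is a common year.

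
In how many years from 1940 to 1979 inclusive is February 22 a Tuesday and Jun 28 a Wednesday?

Check each year's weekday for February 22 and Jun 28:
  1940: Thu/Fri  1941: Sat/Sat  1942: Sun/Sun  1943: Mon/Mon  1944: Tue/Wed ✓  1945: Thu/Thu  1946: Fri/Fri  1947: Sat/Sat  1948: Sun/Mon  1949: Tue/Tue  1950: Wed/Wed  1951: Thu/Thu  1952: Fri/Sat  1953: Sun/Sun  …(12 more)…  1966: Tue/Tue  1967: Wed/Wed  1968: Thu/Fri  1969: Sat/Sat  1970: Sun/Sun  1971: Mon/Mon  1972: Tue/Wed ✓  1973: Thu/Thu  1974: Fri/Fri  1975: Sat/Sat  1976: Sun/Mon  1977: Tue/Tue  1978: Wed/Wed  1979: Thu/Thu
Both conditions hold in: 1944, 1972 — 2.

2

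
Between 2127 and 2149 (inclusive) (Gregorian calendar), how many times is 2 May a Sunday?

Track 2 May's weekday year by year (advancing +1, or +2 across a Feb 29):
  2127: Fri  2128: Sun (+2) ✓  2129: Mon (+1)  2130: Tue (+1)  2131: Wed (+1)
  2132: Fri (+2)  2133: Sat (+1)  2134: Sun (+1) ✓  2135: Mon (+1)  2136: Wed (+2)
  2137: Thu (+1)  2138: Fri (+1)  2139: Sat (+1)  2140: Mon (+2)  2141: Tue (+1)
  2142: Wed (+1)  2143: Thu (+1)  2144: Sat (+2)  2145: Sun (+1) ✓  2146: Mon (+1)
  2147: Tue (+1)  2148: Thu (+2)  2149: Fri (+1)
Sunday years: 2128, 2134, 2145 — 3 in total.

3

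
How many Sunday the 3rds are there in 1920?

Check the 3rd of each month of 1920: Jan 3: Sat, Feb 3: Tue, Mar 3: Wed, Apr 3: Sat, May 3: Mon, Jun 3: Thu, Jul 3: Sat, Aug 3: Tue, Sep 3: Fri, Oct 3: Sun, Nov 3: Wed, Dec 3: Fri.
Sunday occurs in October — 1 month.

1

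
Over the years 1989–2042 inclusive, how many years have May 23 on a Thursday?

8

Track May 23's weekday year by year (advancing +1, or +2 across a Feb 29):
  1989: Tue  1990: Wed (+1)  1991: Thu (+1) ✓  1992: Sat (+2)  1993: Sun (+1)
  1994: Mon (+1)  1995: Tue (+1)  1996: Thu (+2) ✓  1997: Fri (+1)  1998: Sat (+1)
  1999: Sun (+1)  2000: Tue (+2)  2001: Wed (+1)  2002: Thu (+1) ✓  … (26 more years) …
  2029: Wed (+1)  2030: Thu (+1) ✓  2031: Fri (+1)  2032: Sun (+2)  2033: Mon (+1)
  2034: Tue (+1)  2035: Wed (+1)  2036: Fri (+2)  2037: Sat (+1)  2038: Sun (+1)
  2039: Mon (+1)  2040: Wed (+2)  2041: Thu (+1) ✓  2042: Fri (+1)
Thursday years: 1991, 1996, 2002, 2013, 2019, 2024, 2030, 2041 — 8 in total.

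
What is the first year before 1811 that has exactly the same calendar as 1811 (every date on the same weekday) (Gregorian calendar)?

Two years share a calendar iff Jan 1 falls on the same weekday and both are leap or both are common. 1811: Jan 1 is Tuesday, common year.
1810: Jan 1 Monday, common
1809: Jan 1 Sunday, common
1808: Jan 1 Friday, leap
1807: Jan 1 Thursday, common
1806: Jan 1 Wednesday, common
1805: Jan 1 Tuesday, common
1805 matches on both conditions.

1805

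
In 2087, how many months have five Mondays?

4

A month of length L has five Mondays iff its first Monday is on day ≤ L−28 (so day 1–3 in a 31-day month, 1–2 in a 30-day month, day 1 in a leap February).
Checking each month of 2087: Jan starts Wed (31d); Feb starts Sat (28d); Mar starts Sat (31d) ✓; Apr starts Tue (30d); May starts Thu (31d); Jun starts Sun (30d) ✓; Jul starts Tue (31d); Aug starts Fri (31d); Sep starts Mon (30d) ✓; Oct starts Wed (31d); Nov starts Sat (30d); Dec starts Mon (31d) ✓.
Five-Monday months: March, June, September, December → 4.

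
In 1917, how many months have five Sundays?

4

A month of length L has five Sundays iff its first Sunday is on day ≤ L−28 (so day 1–3 in a 31-day month, 1–2 in a 30-day month, day 1 in a leap February).
Checking each month of 1917: Jan starts Mon (31d); Feb starts Thu (28d); Mar starts Thu (31d); Apr starts Sun (30d) ✓; May starts Tue (31d); Jun starts Fri (30d); Jul starts Sun (31d) ✓; Aug starts Wed (31d); Sep starts Sat (30d) ✓; Oct starts Mon (31d); Nov starts Thu (30d); Dec starts Sat (31d) ✓.
Five-Sunday months: April, July, September, December → 4.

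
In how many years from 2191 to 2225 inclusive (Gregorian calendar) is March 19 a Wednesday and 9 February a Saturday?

Check each year's weekday for March 19 and 9 February:
  2191: Sat/Wed  2192: Mon/Thu  2193: Tue/Sat  2194: Wed/Sun  2195: Thu/Mon  2196: Sat/Tue  2197: Sun/Thu  2198: Mon/Fri  2199: Tue/Sat  2200: Wed/Sun  2201: Thu/Mon  2202: Fri/Tue  2203: Sat/Wed  2204: Mon/Thu  …(7 more)…  2212: Thu/Sun  2213: Fri/Tue  2214: Sat/Wed  2215: Sun/Thu  2216: Tue/Fri  2217: Wed/Sun  2218: Thu/Mon  2219: Fri/Tue  2220: Sun/Wed  2221: Mon/Fri  2222: Tue/Sat  2223: Wed/Sun  2224: Fri/Mon  2225: Sat/Wed
Both conditions hold in: no year — 0.

0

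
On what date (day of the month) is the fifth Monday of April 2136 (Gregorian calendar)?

30

April 1, 2136 is a Sunday, so the first Monday is the 2nd.
The fifth Monday is 2 + 28 = 30.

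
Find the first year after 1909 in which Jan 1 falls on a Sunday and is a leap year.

1928

Jan 1 advances by 2 weekdays after a leap year and by 1 after a common year.
1909: Jan 1 is Friday.
1910: Saturday
1911: Sunday
1912: Monday (leap)
1913: Wednesday
1914: Thursday
1915: Friday
1916: Saturday (leap)
1917: Monday
1918: Tuesday
1919: Wednesday
1920: Thursday (leap)
1921: Saturday
1922: Sunday
1923: Monday
1924: Tuesday (leap)
1925: Thursday
1926: Friday
1927: Saturday
1928: Sunday (leap)
1928 begins on a Sunday and is a leap year.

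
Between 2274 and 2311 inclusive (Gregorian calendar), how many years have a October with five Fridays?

October has 31 days; it has five Fridays when Friday falls among the first (month-length − 28) days — i.e. when October 1 is one of Friday/Thursday/Wednesday.
October 1 by year: 2274:Thu✓ 2275:Fri✓ 2276:Sun 2277:Mon 2278:Tue 2279:Wed✓ 2280:Fri✓ 2281:Sat 2282:Sun 2283:Mon 2284:Wed✓ 2285:Thu✓ 2286:Fri✓ 2287:Sat 2288:Mon …(8 more)… 2297:Fri✓ 2298:Sat 2299:Sun 2300:Mon 2301:Tue 2302:Wed✓ 2303:Thu✓ 2304:Sat 2305:Sun 2306:Mon 2307:Tue 2308:Thu✓ 2309:Fri✓ 2310:Sat 2311:Sun
Years with five Fridays: 2274, 2275, 2279, 2280, 2284, 2285, 2286, 2290, 2291, 2296, 2297, 2302, 2303, 2308, 2309 → 15.

15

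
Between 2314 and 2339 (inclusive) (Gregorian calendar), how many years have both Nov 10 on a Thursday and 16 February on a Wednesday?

Check each year's weekday for Nov 10 and 16 February:
  2314: Tue/Mon  2315: Wed/Tue  2316: Fri/Wed  2317: Sat/Fri  2318: Sun/Sat  2319: Mon/Sun  2320: Wed/Mon  2321: Thu/Wed ✓  2322: Fri/Thu  2323: Sat/Fri  2324: Mon/Sat  2325: Tue/Mon  2326: Wed/Tue  2327: Thu/Wed ✓  2328: Sat/Thu  2329: Sun/Sat  2330: Mon/Sun  2331: Tue/Mon  2332: Thu/Tue  2333: Fri/Thu  2334: Sat/Fri  2335: Sun/Sat  2336: Tue/Sun  2337: Wed/Tue  2338: Thu/Wed ✓  2339: Fri/Thu
Both conditions hold in: 2321, 2327, 2338 — 3.

3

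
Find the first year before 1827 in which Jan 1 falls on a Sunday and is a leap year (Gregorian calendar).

Jan 1 advances by 2 weekdays after a leap year and by 1 after a common year.
1827: Jan 1 is Monday.
1826: Sunday
1825: Saturday
1824: Thursday (leap)
1823: Wednesday
1822: Tuesday
1821: Monday
1820: Saturday (leap)
1819: Friday
1818: Thursday
1817: Wednesday
1816: Monday (leap)
1815: Sunday
1814: Saturday
1813: Friday
1812: Wednesday (leap)
1811: Tuesday
1810: Monday
1809: Sunday
1808: Friday (leap)
1807: Thursday
1806: Wednesday
1805: Tuesday
1804: Sunday (leap)
1804 begins on a Sunday and is a leap year.

1804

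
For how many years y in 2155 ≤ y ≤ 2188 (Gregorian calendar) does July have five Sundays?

July has 31 days; it has five Sundays when Sunday falls among the first (month-length − 28) days — i.e. when July 1 is one of Sunday/Saturday/Friday.
July 1 by year: 2155:Tue 2156:Thu 2157:Fri✓ 2158:Sat✓ 2159:Sun✓ 2160:Tue 2161:Wed 2162:Thu 2163:Fri✓ 2164:Sun✓ 2165:Mon 2166:Tue 2167:Wed 2168:Fri✓ 2169:Sat✓ …(4 more)… 2174:Fri✓ 2175:Sat✓ 2176:Mon 2177:Tue 2178:Wed 2179:Thu 2180:Sat✓ 2181:Sun✓ 2182:Mon 2183:Tue 2184:Thu 2185:Fri✓ 2186:Sat✓ 2187:Sun✓ 2188:Tue
Years with five Sundays: 2157, 2158, 2159, 2163, 2164, 2168, 2169, 2170, 2174, 2175, 2180, 2181, 2185, 2186, 2187 → 15.

15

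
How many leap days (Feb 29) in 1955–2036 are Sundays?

3

Leap years in 1955–2036: 21 of them.
Feb 29 weekday advances by 5 (mod 7) from one leap year to the next four years later (or differs when a century non-leap intervenes).
Leap-day weekdays: 1956:Wed 1960:Mon 1964:Sat 1968:Thu 1972:Tue 1976:Sun✓ 1980:Fri 1984:Wed 1988:Mon 1992:Sat 1996:Thu 2000:Tue 2004:Sun✓ 2008:Fri 2012:Wed 2016:Mon 2020:Sat 2024:Thu 2028:Tue 2032:Sun✓ 2036:Fri
Sunday: 1976, 2004, 2032 → 3.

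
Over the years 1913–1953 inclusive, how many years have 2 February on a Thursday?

Track 2 February's weekday year by year (advancing +1, or +2 across a Feb 29):
  1913: Sun  1914: Mon (+1)  1915: Tue (+1)  1916: Wed (+1)  1917: Fri (+2)
  1918: Sat (+1)  1919: Sun (+1)  1920: Mon (+1)  1921: Wed (+2)  1922: Thu (+1) ✓
  1923: Fri (+1)  1924: Sat (+1)  1925: Mon (+2)  1926: Tue (+1)  … (13 more years) …
  1940: Fri (+1)  1941: Sun (+2)  1942: Mon (+1)  1943: Tue (+1)  1944: Wed (+1)
  1945: Fri (+2)  1946: Sat (+1)  1947: Sun (+1)  1948: Mon (+1)  1949: Wed (+2)
  1950: Thu (+1) ✓  1951: Fri (+1)  1952: Sat (+1)  1953: Mon (+2)
Thursday years: 1922, 1928, 1933, 1939, 1950 — 5 in total.

5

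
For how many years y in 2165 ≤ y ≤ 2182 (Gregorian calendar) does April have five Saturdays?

April has 30 days; it has five Saturdays when Saturday falls among the first (month-length − 28) days — i.e. when April 1 is one of Saturday/Friday.
April 1 by year: 2165:Mon 2166:Tue 2167:Wed 2168:Fri✓ 2169:Sat✓ 2170:Sun 2171:Mon 2172:Wed 2173:Thu 2174:Fri✓ 2175:Sat✓ 2176:Mon 2177:Tue 2178:Wed 2179:Thu 2180:Sat✓ 2181:Sun 2182:Mon
Years with five Saturdays: 2168, 2169, 2174, 2175, 2180 → 5.

5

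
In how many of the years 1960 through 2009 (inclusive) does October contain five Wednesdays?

October has 31 days; it has five Wednesdays when Wednesday falls among the first (month-length − 28) days — i.e. when October 1 is one of Wednesday/Tuesday/Monday.
October 1 by year: 1960:Sat 1961:Sun 1962:Mon✓ 1963:Tue✓ 1964:Thu 1965:Fri 1966:Sat 1967:Sun 1968:Tue✓ 1969:Wed✓ 1970:Thu 1971:Fri 1972:Sun 1973:Mon✓ 1974:Tue✓ …(20 more)… 1995:Sun 1996:Tue✓ 1997:Wed✓ 1998:Thu 1999:Fri 2000:Sun 2001:Mon✓ 2002:Tue✓ 2003:Wed✓ 2004:Fri 2005:Sat 2006:Sun 2007:Mon✓ 2008:Wed✓ 2009:Thu
Years with five Wednesdays: 1962, 1963, 1968, 1969, 1973, 1974, 1975, 1979, 1980, 1984, 1985, 1986, 1990, 1991, 1996, 1997, 2001, 2002, 2003, 2007, 2008 → 21.

21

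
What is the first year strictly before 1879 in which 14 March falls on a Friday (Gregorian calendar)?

From one year to the next, a fixed date's weekday advances by 1, or by 2 when a Feb 29 lies between the two dates.
1879: March 14 is Friday.
1878: Thursday (−1)
1877: Wednesday (−1)
1876: Tuesday (−1)
1875: Sunday (−2)
1874: Saturday (−1)
1873: Friday (−1)
14 March falls on a Friday in 1873.

1873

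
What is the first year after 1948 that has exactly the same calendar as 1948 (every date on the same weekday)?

1976

Two years share a calendar iff Jan 1 falls on the same weekday and both are leap or both are common. 1948: Jan 1 is Thursday, leap year.
1949: Jan 1 Saturday, common
1950: Jan 1 Sunday, common
1951: Jan 1 Monday, common
1952: Jan 1 Tuesday, leap
1953: Jan 1 Thursday, common
1954: Jan 1 Friday, common
1955: Jan 1 Saturday, common
1956: Jan 1 Sunday, leap
1957: Jan 1 Tuesday, common
1958: Jan 1 Wednesday, common
1959: Jan 1 Thursday, common
1960: Jan 1 Friday, leap
1961: Jan 1 Sunday, common
1962: Jan 1 Monday, common
1963: Jan 1 Tuesday, common
1964: Jan 1 Wednesday, leap
1965: Jan 1 Friday, common
1966: Jan 1 Saturday, common
1967: Jan 1 Sunday, common
1968: Jan 1 Monday, leap
1969: Jan 1 Wednesday, common
1970: Jan 1 Thursday, common
1971: Jan 1 Friday, common
1972: Jan 1 Saturday, leap
1973: Jan 1 Monday, common
1974: Jan 1 Tuesday, common
1975: Jan 1 Wednesday, common
1976: Jan 1 Thursday, leap
1976 matches on both conditions.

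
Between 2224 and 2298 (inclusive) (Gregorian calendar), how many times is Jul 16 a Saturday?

12

Track Jul 16's weekday year by year (advancing +1, or +2 across a Feb 29):
  2224: Fri  2225: Sat (+1) ✓  2226: Sun (+1)  2227: Mon (+1)  2228: Wed (+2)
  2229: Thu (+1)  2230: Fri (+1)  2231: Sat (+1) ✓  2232: Mon (+2)  2233: Tue (+1)
  2234: Wed (+1)  2235: Thu (+1)  2236: Sat (+2) ✓  2237: Sun (+1)  … (47 more years) …
  2285: Thu (+1)  2286: Fri (+1)  2287: Sat (+1) ✓  2288: Mon (+2)  2289: Tue (+1)
  2290: Wed (+1)  2291: Thu (+1)  2292: Sat (+2) ✓  2293: Sun (+1)  2294: Mon (+1)
  2295: Tue (+1)  2296: Thu (+2)  2297: Fri (+1)  2298: Sat (+1) ✓
Saturday years: 2225, 2231, 2236, 2242, 2253, 2259, 2264, 2270, 2281, 2287, 2292, 2298 — 12 in total.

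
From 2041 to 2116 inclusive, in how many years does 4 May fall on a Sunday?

11

Track 4 May's weekday year by year (advancing +1, or +2 across a Feb 29):
  2041: Sat  2042: Sun (+1) ✓  2043: Mon (+1)  2044: Wed (+2)  2045: Thu (+1)
  2046: Fri (+1)  2047: Sat (+1)  2048: Mon (+2)  2049: Tue (+1)  2050: Wed (+1)
  2051: Thu (+1)  2052: Sat (+2)  2053: Sun (+1) ✓  2054: Mon (+1)  … (48 more years) …
  2103: Fri (+1)  2104: Sun (+2) ✓  2105: Mon (+1)  2106: Tue (+1)  2107: Wed (+1)
  2108: Fri (+2)  2109: Sat (+1)  2110: Sun (+1) ✓  2111: Mon (+1)  2112: Wed (+2)
  2113: Thu (+1)  2114: Fri (+1)  2115: Sat (+1)  2116: Mon (+2)
Sunday years: 2042, 2053, 2059, 2064, 2070, 2081, 2087, 2092, 2098, 2104, 2110 — 11 in total.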